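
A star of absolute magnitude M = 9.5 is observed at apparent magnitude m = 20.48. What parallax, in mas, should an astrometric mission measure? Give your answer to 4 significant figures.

m − M = 20.48 − 9.5 = 10.98.
d = 10^((m−M)/5 + 1) = 10^3.196 = 1570.4 pc.
p = 1/d = 1/1570.4 = 0.00063678 arcsec = 0.63678 mas.

0.6368 mas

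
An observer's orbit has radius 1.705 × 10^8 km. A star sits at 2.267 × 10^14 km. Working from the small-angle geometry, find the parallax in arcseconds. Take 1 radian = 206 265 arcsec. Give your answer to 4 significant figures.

0.1551 arcsec

θ ≈ B/d = (1.705 × 10^8) / (2.267 × 10^14) = 7.5210 × 10^-7 rad.
In arcseconds: 7.5210 × 10^-7 × 206265 = 0.15513″.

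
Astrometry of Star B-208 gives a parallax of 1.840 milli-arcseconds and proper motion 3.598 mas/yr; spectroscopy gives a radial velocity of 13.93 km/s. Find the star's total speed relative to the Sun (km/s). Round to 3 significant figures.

d = 1/p = 1/0.001840″ = 543.48 pc.
μ = 3.598 mas/yr = 0.003598 ″/yr.
v_t = 4.740 μ d = 4.740 × 0.003598 × 543.48 = 9.2688 km/s.
v = √(v_r² + v_t²) = √(13.93² + 9.2688²) = √279.956 = 16.732 km/s.

16.7 km/s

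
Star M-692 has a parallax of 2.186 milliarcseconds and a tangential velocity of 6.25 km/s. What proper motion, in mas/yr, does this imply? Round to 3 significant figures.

2.88 mas/yr

d = 1/p = 1/0.002186″ = 457.46 pc.
μ = v_t / (4.74 d) = 6.25 / (4.74 × 457.46) = 6.25 / 2168.4 = 0.0028823 ″/yr = 2.8823 mas/yr.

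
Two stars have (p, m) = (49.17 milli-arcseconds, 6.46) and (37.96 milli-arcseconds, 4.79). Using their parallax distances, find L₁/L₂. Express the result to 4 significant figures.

d₁ = 1/p₁ = 1/0.04917″ = 20.338 pc; d₂ = 1/p₂ = 1/0.03796″ = 26.344 pc.
M₁ = m₁ − 5 log₁₀ d₁ + 5 = 6.46 − 6.5415 + 5 = 4.9185.
M₂ = 4.79 − 7.1034 + 5 = 2.6866.
L₁/L₂ = 10^(0.4(M₂ − M₁)) = 10^(0.4 × (-2.2319)) = 10^(-0.89276) = 0.12801.

L₁/L₂ = 0.1280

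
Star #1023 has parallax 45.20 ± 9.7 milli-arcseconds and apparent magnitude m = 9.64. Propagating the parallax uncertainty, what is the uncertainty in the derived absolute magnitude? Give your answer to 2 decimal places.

M = m − 5 log₁₀ d + 5 = m + 5 log₁₀ p + 5, so ∂M/∂p = 5/(p ln 10).
σ_M = (5/ln 10) · (σ_p/p) = 2.1715 × 9.7/45.20 = 2.1715 × 0.2146 = 0.466.

σ_M = 0.47 mag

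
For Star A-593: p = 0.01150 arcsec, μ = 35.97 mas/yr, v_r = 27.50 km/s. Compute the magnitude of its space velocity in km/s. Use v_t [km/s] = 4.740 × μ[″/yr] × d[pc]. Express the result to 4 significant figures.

d = 1/p = 1/0.01150″ = 86.957 pc.
μ = 35.97 mas/yr = 0.03597 ″/yr.
v_t = 4.740 μ d = 4.740 × 0.03597 × 86.957 = 14.826 km/s.
v = √(v_r² + v_t²) = √(27.50² + 14.826²) = √976.06 = 31.242 km/s.

31.24 km/s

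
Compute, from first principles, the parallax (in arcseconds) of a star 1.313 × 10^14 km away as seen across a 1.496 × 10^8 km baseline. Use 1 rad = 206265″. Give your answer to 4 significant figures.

0.2350 arcsec

θ ≈ B/d = (1.496 × 10^8) / (1.313 × 10^14) = 1.1394 × 10^-6 rad.
In arcseconds: 1.1394 × 10^-6 × 206265 = 0.23502″.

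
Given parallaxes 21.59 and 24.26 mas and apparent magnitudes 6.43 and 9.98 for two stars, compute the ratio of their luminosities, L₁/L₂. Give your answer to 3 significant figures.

L₁/L₂ = 33.2

d₁ = 1/p₁ = 1/0.02159″ = 46.318 pc; d₂ = 1/p₂ = 1/0.02426″ = 41.22 pc.
M₁ = m₁ − 5 log₁₀ d₁ + 5 = 6.43 − 8.3287 + 5 = 3.1013.
M₂ = 9.98 − 8.0755 + 5 = 6.9045.
L₁/L₂ = 10^(0.4(M₂ − M₁)) = 10^(0.4 × 3.8032) = 10^1.52128 = 33.211.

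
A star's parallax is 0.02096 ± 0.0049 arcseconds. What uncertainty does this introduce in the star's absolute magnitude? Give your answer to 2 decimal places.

σ_M = 0.51 mag

M = m − 5 log₁₀ d + 5 = m + 5 log₁₀ p + 5, so ∂M/∂p = 5/(p ln 10).
σ_M = (5/ln 10) · (σ_p/p) = 2.1715 × 0.0049/0.02096 = 2.1715 × 0.23378 = 0.50765.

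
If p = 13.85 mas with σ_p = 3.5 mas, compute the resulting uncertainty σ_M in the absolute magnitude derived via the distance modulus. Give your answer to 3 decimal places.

σ_M = 0.549 mag

M = m − 5 log₁₀ d + 5 = m + 5 log₁₀ p + 5, so ∂M/∂p = 5/(p ln 10).
σ_M = (5/ln 10) · (σ_p/p) = 2.1715 × 3.5/13.85 = 2.1715 × 0.25271 = 0.54876.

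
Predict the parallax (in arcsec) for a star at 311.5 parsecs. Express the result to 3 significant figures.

0.00321 arcsec

p = 1/d = 1/311.5 = 0.0032103 arcsec.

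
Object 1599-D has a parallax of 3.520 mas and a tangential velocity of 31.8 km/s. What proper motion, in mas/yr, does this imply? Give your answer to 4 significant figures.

d = 1/p = 1/0.003520″ = 284.09 pc.
μ = v_t / (4.74 d) = 31.8 / (4.74 × 284.09) = 31.8 / 1346.6 = 0.023615 ″/yr = 23.615 mas/yr.

23.62 mas/yr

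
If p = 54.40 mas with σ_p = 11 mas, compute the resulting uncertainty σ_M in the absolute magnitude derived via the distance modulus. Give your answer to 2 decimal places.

σ_M = 0.44 mag

M = m − 5 log₁₀ d + 5 = m + 5 log₁₀ p + 5, so ∂M/∂p = 5/(p ln 10).
σ_M = (5/ln 10) · (σ_p/p) = 2.1715 × 11/54.40 = 2.1715 × 0.20221 = 0.4391.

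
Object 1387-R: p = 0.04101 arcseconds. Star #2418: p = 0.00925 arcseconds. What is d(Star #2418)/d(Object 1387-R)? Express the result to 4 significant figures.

4.434

Since d = 1/p, d_B/d_A = p_A/p_B.
= 0.04101 / 0.00925 = 4.4335.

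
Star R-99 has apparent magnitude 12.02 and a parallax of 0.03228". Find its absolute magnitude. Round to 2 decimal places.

d = 1/p = 1/0.03228″ = 30.979 pc.
m − M = 5 log₁₀(30.979) − 5 = 7.4553 − 5 = 2.4553.
M = m − (m − M) = 12.02 − 2.4553 = 9.56.

M = 9.56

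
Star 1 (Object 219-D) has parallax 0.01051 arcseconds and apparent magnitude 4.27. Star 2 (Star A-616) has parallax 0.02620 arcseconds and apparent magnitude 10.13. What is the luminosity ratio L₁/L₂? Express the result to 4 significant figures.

L₁/L₂ = 1372

d₁ = 1/p₁ = 1/0.01051″ = 95.147 pc; d₂ = 1/p₂ = 1/0.02620″ = 38.168 pc.
M₁ = m₁ − 5 log₁₀ d₁ + 5 = 4.27 − 9.8920 + 5 = -0.6220.
M₂ = 10.13 − 7.9085 + 5 = 7.2215.
L₁/L₂ = 10^(0.4(M₂ − M₁)) = 10^(0.4 × 7.8435) = 10^3.13740 = 1372.1.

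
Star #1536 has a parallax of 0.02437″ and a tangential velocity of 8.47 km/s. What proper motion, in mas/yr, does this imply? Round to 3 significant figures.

43.5 mas/yr

d = 1/p = 1/0.02437″ = 41.034 pc.
μ = v_t / (4.74 d) = 8.47 / (4.74 × 41.034) = 8.47 / 194.5 = 0.043548 ″/yr = 43.548 mas/yr.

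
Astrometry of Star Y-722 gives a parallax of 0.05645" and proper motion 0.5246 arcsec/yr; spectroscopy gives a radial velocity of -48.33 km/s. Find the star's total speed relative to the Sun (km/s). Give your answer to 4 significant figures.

d = 1/p = 1/0.05645″ = 17.715 pc.
v_t = 4.740 μ d = 4.740 × 0.5246 × 17.715 = 44.05 km/s.
v = √(v_r² + v_t²) = √((-48.33)² + 44.05²) = √4276.19 = 65.393 km/s.

65.39 km/s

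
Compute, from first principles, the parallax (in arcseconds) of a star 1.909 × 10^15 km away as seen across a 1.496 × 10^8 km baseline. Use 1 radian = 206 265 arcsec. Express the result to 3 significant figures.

θ ≈ B/d = (1.496 × 10^8) / (1.909 × 10^15) = 7.8366 × 10^-8 rad.
In arcseconds: 7.8366 × 10^-8 × 206265 = 0.016164″.

0.0162 arcsec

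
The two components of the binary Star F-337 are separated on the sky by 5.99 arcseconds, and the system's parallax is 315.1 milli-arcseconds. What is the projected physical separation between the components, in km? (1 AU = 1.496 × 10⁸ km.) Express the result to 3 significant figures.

d = 1/p = 1/0.3151″ = 3.1736 pc.
At distance d (pc), an angle of θ arcsec spans θ·d AU: s = 5.99 × 3.1736 = 19.01 AU.
= 19.01 × 1.496 × 10⁸ km = 2.8439 × 10^9 km.

2.84 × 10^9 km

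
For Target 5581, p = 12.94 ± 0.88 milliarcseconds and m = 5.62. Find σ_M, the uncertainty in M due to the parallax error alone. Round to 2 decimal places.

σ_M = 0.15 mag

M = m − 5 log₁₀ d + 5 = m + 5 log₁₀ p + 5, so ∂M/∂p = 5/(p ln 10).
σ_M = (5/ln 10) · (σ_p/p) = 2.1715 × 0.88/12.94 = 2.1715 × 0.068006 = 0.14768.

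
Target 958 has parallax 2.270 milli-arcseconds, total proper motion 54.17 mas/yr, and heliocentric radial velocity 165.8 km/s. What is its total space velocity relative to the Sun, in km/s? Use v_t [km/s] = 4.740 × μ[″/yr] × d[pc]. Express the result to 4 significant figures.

200.7 km/s

d = 1/p = 1/0.002270″ = 440.53 pc.
μ = 54.17 mas/yr = 0.05417 ″/yr.
v_t = 4.740 μ d = 4.740 × 0.05417 × 440.53 = 113.11 km/s.
v = √(v_r² + v_t²) = √(165.8² + 113.11²) = √40283.5 = 200.71 km/s.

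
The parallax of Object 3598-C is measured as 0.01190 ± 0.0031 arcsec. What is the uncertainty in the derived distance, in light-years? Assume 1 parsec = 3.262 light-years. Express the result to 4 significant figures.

d = 1/p, so σ_d = σ_p / p².
σ_d = 0.00310 / (0.01190)² = 0.00310 / 0.00014161 = 21.891 pc = 21.891 × 3.262 ly = 71.408 ly.

71.41 ly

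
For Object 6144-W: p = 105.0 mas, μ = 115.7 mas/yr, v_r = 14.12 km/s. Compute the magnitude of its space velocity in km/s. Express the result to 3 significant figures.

d = 1/p = 1/0.1050″ = 9.5238 pc.
μ = 115.7 mas/yr = 0.1157 ″/yr.
v_t = 4.740 μ d = 4.740 × 0.1157 × 9.5238 = 5.223 km/s.
v = √(v_r² + v_t²) = √(14.12² + 5.223²) = √226.654 = 15.055 km/s.

15.1 km/s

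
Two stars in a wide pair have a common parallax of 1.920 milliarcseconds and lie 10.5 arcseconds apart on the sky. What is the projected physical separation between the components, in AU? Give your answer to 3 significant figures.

d = 1/p = 1/0.001920″ = 520.83 pc.
At distance d (pc), an angle of θ arcsec spans θ·d AU: s = 10.5 × 520.83 = 5468.7 AU.

5470 AU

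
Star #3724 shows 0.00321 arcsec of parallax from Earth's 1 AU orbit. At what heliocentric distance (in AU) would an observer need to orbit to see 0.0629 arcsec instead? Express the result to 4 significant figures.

Parallax scales linearly with baseline: p ∝ B, so B = p_target / p_Earth × 1 AU.
B = 0.0629 / 0.00321 = 19.595 AU.

19.60 AU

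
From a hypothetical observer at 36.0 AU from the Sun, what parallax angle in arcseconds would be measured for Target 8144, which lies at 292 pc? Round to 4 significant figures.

p (arcsec) = B (AU) / d (pc).
p = 36.0 / 292 = 0.12329 arcsec.

0.1233 arcsec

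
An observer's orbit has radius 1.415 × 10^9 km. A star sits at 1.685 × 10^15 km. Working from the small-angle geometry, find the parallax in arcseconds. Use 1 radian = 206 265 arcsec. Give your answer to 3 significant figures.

θ ≈ B/d = (1.415 × 10^9) / (1.685 × 10^15) = 8.3976 × 10^-7 rad.
In arcseconds: 8.3976 × 10^-7 × 206265 = 0.17321″.

0.173 arcsec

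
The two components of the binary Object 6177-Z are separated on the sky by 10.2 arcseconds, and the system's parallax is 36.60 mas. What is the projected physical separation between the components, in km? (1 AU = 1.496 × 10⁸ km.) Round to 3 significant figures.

d = 1/p = 1/0.03660″ = 27.322 pc.
At distance d (pc), an angle of θ arcsec spans θ·d AU: s = 10.2 × 27.322 = 278.68 AU.
= 278.68 × 1.496 × 10⁸ km = 4.1691 × 10^10 km.

4.17 × 10^10 km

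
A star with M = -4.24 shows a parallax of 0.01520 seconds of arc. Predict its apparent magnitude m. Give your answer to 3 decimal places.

m = -0.149

d = 1/p = 1/0.01520″ = 65.789 pc.
m − M = 5 log₁₀ d − 5 = 5 log₁₀(65.789) − 5 = 9.0908 − 5 = 4.0908.
m = M + (m − M) = -4.24 + 4.0908 = -0.149.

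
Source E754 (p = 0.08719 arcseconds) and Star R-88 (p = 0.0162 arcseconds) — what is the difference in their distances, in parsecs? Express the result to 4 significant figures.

d_A = 1/0.08719″ = 11.469 pc; d_B = 1/0.01620″ = 61.728 pc.
|d_B − d_A| = |61.728 − 11.469| = 50.259 pc.

50.26 pc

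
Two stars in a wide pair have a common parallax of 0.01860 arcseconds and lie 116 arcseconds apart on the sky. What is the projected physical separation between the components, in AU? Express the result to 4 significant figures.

6237 AU

d = 1/p = 1/0.01860″ = 53.763 pc.
At distance d (pc), an angle of θ arcsec spans θ·d AU: s = 116 × 53.763 = 6236.5 AU.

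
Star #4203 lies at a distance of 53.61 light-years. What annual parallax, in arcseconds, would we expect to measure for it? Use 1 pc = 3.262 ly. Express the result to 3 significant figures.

d = 53.61 ly ÷ 3.262 = 16.435 pc.
p = 1/d = 1/16.435 = 0.060846 arcsec.

0.0608 arcsec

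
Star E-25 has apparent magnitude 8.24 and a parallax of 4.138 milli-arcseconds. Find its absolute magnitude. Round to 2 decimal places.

M = 1.32

d = 1/p = 1/0.004138″ = 241.66 pc.
m − M = 5 log₁₀(241.66) − 5 = 11.9160 − 5 = 6.9160.
M = m − (m − M) = 8.24 − 6.9160 = 1.32.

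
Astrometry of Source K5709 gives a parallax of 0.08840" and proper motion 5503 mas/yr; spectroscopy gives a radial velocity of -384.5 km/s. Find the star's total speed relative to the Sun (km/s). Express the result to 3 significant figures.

485 km/s

d = 1/p = 1/0.08840″ = 11.312 pc.
μ = 5503 mas/yr = 5.503 ″/yr.
v_t = 4.740 μ d = 4.740 × 5.503 × 11.312 = 295.06 km/s.
v = √(v_r² + v_t²) = √((-384.5)² + 295.06²) = √234901 = 484.67 km/s.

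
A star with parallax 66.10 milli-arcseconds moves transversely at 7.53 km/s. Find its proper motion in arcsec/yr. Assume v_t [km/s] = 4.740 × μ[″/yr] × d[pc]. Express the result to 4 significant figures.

0.1050 arcsec/yr

d = 1/p = 1/0.06610″ = 15.129 pc.
μ = v_t / (4.74 d) = 7.53 / (4.74 × 15.129) = 7.53 / 71.711 = 0.105 ″/yr.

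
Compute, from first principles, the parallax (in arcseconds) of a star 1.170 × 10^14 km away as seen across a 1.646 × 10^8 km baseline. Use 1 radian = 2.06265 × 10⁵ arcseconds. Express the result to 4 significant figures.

0.2902 arcsec

θ ≈ B/d = (1.646 × 10^8) / (1.170 × 10^14) = 1.4068 × 10^-6 rad.
In arcseconds: 1.4068 × 10^-6 × 206265 = 0.29017″.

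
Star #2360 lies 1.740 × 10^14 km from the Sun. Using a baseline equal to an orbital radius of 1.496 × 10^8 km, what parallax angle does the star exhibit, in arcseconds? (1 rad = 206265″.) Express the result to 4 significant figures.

θ ≈ B/d = (1.496 × 10^8) / (1.740 × 10^14) = 8.5977 × 10^-7 rad.
In arcseconds: 8.5977 × 10^-7 × 206265 = 0.17734″.

0.1773 arcsec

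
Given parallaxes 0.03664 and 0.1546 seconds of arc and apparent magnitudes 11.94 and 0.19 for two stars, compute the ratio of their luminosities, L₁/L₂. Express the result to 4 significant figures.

L₁/L₂ = 0.0003552

d₁ = 1/p₁ = 1/0.03664″ = 27.293 pc; d₂ = 1/p₂ = 1/0.1546″ = 6.4683 pc.
M₁ = m₁ − 5 log₁₀ d₁ + 5 = 11.94 − 7.1803 + 5 = 9.7597.
M₂ = 0.19 − 4.0540 + 5 = 1.1360.
L₁/L₂ = 10^(0.4(M₂ − M₁)) = 10^(0.4 × (-8.6237)) = 10^(-3.44948) = 0.00035524.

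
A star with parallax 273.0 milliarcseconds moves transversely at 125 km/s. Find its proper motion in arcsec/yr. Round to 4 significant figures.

d = 1/p = 1/0.2730″ = 3.663 pc.
μ = v_t / (4.74 d) = 125 / (4.74 × 3.663) = 125 / 17.363 = 7.1992 ″/yr.

7.199 arcsec/yr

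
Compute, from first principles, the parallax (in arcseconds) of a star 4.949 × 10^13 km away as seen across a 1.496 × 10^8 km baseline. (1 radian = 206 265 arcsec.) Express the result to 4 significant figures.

θ ≈ B/d = (1.496 × 10^8) / (4.949 × 10^13) = 3.0228 × 10^-6 rad.
In arcseconds: 3.0228 × 10^-6 × 206265 = 0.6235″.

0.6235 arcsec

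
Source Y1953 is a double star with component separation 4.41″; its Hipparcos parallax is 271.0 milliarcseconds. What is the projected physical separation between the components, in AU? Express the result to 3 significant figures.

16.3 AU

d = 1/p = 1/0.2710″ = 3.69 pc.
At distance d (pc), an angle of θ arcsec spans θ·d AU: s = 4.41 × 3.69 = 16.273 AU.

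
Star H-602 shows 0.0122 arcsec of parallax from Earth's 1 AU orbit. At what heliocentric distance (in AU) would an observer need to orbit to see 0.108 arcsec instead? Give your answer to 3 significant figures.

Parallax scales linearly with baseline: p ∝ B, so B = p_target / p_Earth × 1 AU.
B = 0.108 / 0.0122 = 8.8525 AU.

8.85 AU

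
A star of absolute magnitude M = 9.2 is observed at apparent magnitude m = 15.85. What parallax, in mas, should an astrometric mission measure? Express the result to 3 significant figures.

m − M = 15.85 − 9.2 = 6.65.
d = 10^((m−M)/5 + 1) = 10^2.330 = 213.8 pc.
p = 1/d = 1/213.8 = 0.0046773 arcsec = 4.6773 mas.

4.68 mas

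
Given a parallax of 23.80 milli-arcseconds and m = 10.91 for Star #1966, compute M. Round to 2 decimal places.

d = 1/p = 1/0.02380″ = 42.017 pc.
m − M = 5 log₁₀(42.017) − 5 = 8.1171 − 5 = 3.1171.
M = m − (m − M) = 10.91 − 3.1171 = 7.79.

M = 7.79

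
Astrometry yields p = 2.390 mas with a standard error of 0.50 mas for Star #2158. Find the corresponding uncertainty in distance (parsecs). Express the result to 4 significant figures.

87.53 pc

d = 1/p, so σ_d = σ_p / p².
σ_d = 0.000500 / (0.002390)² = 0.000500 / 0.0000057121 = 87.533 pc.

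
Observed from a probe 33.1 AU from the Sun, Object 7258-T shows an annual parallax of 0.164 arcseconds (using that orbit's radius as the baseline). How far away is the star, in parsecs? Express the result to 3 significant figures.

202 pc

With baseline B (in AU) and parallax p (in arcsec), d = B/p parsecs.
d = 33.1 / 0.164 = 201.83 pc.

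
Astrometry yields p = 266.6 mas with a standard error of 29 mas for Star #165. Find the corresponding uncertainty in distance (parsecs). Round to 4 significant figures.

d = 1/p, so σ_d = σ_p / p².
σ_d = 0.0290 / (0.2666)² = 0.0290 / 0.071076 = 0.40801 pc.

0.4080 pc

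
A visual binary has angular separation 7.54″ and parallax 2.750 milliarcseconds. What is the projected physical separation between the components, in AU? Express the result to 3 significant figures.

d = 1/p = 1/0.002750″ = 363.64 pc.
At distance d (pc), an angle of θ arcsec spans θ·d AU: s = 7.54 × 363.64 = 2741.8 AU.

2740 AU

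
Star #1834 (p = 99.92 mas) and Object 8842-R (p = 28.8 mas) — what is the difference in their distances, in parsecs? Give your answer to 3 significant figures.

d_A = 1/0.09992″ = 10.008 pc; d_B = 1/0.02880″ = 34.722 pc.
|d_B − d_A| = |34.722 − 10.008| = 24.714 pc.

24.7 pc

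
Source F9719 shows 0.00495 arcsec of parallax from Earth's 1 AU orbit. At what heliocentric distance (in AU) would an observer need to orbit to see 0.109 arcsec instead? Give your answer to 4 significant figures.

22.02 AU

Parallax scales linearly with baseline: p ∝ B, so B = p_target / p_Earth × 1 AU.
B = 0.109 / 0.00495 = 22.02 AU.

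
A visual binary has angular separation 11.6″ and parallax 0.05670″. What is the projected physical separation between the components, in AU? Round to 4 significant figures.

204.6 AU

d = 1/p = 1/0.05670″ = 17.637 pc.
At distance d (pc), an angle of θ arcsec spans θ·d AU: s = 11.6 × 17.637 = 204.59 AU.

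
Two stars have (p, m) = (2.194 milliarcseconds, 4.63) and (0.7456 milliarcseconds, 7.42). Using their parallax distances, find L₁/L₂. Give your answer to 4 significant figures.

d₁ = 1/p₁ = 1/0.002194″ = 455.79 pc; d₂ = 1/p₂ = 1/0.0007456″ = 1341.2 pc.
M₁ = m₁ − 5 log₁₀ d₁ + 5 = 4.63 − 13.2938 + 5 = -3.6638.
M₂ = 7.42 − 15.6375 + 5 = -3.2175.
L₁/L₂ = 10^(0.4(M₂ − M₁)) = 10^(0.4 × 0.4463) = 10^0.17852 = 1.5084.

L₁/L₂ = 1.508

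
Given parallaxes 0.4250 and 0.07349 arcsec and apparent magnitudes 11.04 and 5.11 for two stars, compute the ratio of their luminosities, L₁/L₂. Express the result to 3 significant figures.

L₁/L₂ = 0.000127

d₁ = 1/p₁ = 1/0.4250″ = 2.3529 pc; d₂ = 1/p₂ = 1/0.07349″ = 13.607 pc.
M₁ = m₁ − 5 log₁₀ d₁ + 5 = 11.04 − 1.8580 + 5 = 14.1820.
M₂ = 5.11 − 5.6688 + 5 = 4.4412.
L₁/L₂ = 10^(0.4(M₂ − M₁)) = 10^(0.4 × (-9.7408)) = 10^(-3.89632) = 0.00012696.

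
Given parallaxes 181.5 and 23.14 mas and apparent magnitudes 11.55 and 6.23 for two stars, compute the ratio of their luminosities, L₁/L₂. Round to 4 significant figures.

d₁ = 1/p₁ = 1/0.1815″ = 5.5096 pc; d₂ = 1/p₂ = 1/0.02314″ = 43.215 pc.
M₁ = m₁ − 5 log₁₀ d₁ + 5 = 11.55 − 3.7056 + 5 = 12.8444.
M₂ = 6.23 − 8.1782 + 5 = 3.0518.
L₁/L₂ = 10^(0.4(M₂ − M₁)) = 10^(0.4 × (-9.7926)) = 10^(-3.91704) = 0.00012105.

L₁/L₂ = 0.0001211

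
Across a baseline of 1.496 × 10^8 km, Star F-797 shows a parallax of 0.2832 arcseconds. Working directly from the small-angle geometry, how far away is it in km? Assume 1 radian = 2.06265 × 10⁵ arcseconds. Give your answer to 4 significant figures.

θ = 0.2832″ = 0.2832/206265 = 1.3730 × 10^-6 rad.
d = B/θ = (1.496 × 10^8) / (1.3730 × 10^-6) = 1.0896 × 10^14 km.

1.090 × 10^14 km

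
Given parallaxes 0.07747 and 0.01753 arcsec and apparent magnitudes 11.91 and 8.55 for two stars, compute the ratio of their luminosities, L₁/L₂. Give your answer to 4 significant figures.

L₁/L₂ = 0.002319

d₁ = 1/p₁ = 1/0.07747″ = 12.908 pc; d₂ = 1/p₂ = 1/0.01753″ = 57.045 pc.
M₁ = m₁ − 5 log₁₀ d₁ + 5 = 11.91 − 5.5543 + 5 = 11.3557.
M₂ = 8.55 − 8.7811 + 5 = 4.7689.
L₁/L₂ = 10^(0.4(M₂ − M₁)) = 10^(0.4 × (-6.5868)) = 10^(-2.63472) = 0.0023189.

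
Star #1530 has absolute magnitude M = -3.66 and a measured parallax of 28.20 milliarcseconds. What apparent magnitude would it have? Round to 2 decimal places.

m = -0.91

d = 1/p = 1/0.02820″ = 35.461 pc.
m − M = 5 log₁₀ d − 5 = 5 log₁₀(35.461) − 5 = 7.7488 − 5 = 2.7488.
m = M + (m − M) = -3.66 + 2.7488 = -0.91.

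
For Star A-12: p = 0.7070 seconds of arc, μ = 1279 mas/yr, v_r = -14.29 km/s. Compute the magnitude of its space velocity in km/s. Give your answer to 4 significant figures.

16.67 km/s

d = 1/p = 1/0.7070″ = 1.4144 pc.
μ = 1279 mas/yr = 1.279 ″/yr.
v_t = 4.740 μ d = 4.740 × 1.279 × 1.4144 = 8.5747 km/s.
v = √(v_r² + v_t²) = √((-14.29)² + 8.5747²) = √277.73 = 16.665 km/s.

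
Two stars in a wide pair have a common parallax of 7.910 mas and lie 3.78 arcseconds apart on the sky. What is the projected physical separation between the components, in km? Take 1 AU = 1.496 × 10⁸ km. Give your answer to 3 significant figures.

d = 1/p = 1/0.007910″ = 126.42 pc.
At distance d (pc), an angle of θ arcsec spans θ·d AU: s = 3.78 × 126.42 = 477.87 AU.
= 477.87 × 1.496 × 10⁸ km = 7.1489 × 10^10 km.

7.15 × 10^10 km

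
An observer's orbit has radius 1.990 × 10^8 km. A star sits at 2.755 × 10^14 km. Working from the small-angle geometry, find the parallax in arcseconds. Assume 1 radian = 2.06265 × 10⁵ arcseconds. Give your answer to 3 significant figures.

θ ≈ B/d = (1.990 × 10^8) / (2.755 × 10^14) = 7.2232 × 10^-7 rad.
In arcseconds: 7.2232 × 10^-7 × 206265 = 0.14899″.

0.149 arcsec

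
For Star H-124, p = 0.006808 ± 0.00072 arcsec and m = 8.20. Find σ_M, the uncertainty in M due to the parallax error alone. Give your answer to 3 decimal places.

M = m − 5 log₁₀ d + 5 = m + 5 log₁₀ p + 5, so ∂M/∂p = 5/(p ln 10).
σ_M = (5/ln 10) · (σ_p/p) = 2.1715 × 0.00072/0.006808 = 2.1715 × 0.10576 = 0.22966.

σ_M = 0.230 mag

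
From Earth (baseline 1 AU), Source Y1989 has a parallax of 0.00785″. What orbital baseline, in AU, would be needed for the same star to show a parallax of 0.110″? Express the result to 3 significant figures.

14.0 AU

Parallax scales linearly with baseline: p ∝ B, so B = p_target / p_Earth × 1 AU.
B = 0.110 / 0.00785 = 14.013 AU.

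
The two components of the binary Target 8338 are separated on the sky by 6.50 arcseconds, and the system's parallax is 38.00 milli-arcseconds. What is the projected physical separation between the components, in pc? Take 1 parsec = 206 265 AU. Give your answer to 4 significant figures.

d = 1/p = 1/0.03800″ = 26.316 pc.
At distance d (pc), an angle of θ arcsec spans θ·d AU: s = 6.50 × 26.316 = 171.05 AU.
= 171.05 / 206265 = 0.00082927 pc.

0.0008293 pc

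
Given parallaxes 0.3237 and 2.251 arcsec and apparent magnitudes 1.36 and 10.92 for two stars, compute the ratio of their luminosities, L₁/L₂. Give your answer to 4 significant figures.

L₁/L₂ = 322500

d₁ = 1/p₁ = 1/0.3237″ = 3.0893 pc; d₂ = 1/p₂ = 1/2.251″ = 0.44425 pc.
M₁ = m₁ − 5 log₁₀ d₁ + 5 = 1.36 − 2.4493 + 5 = 3.9107.
M₂ = 10.92 − (-1.7619) + 5 = 17.6819.
L₁/L₂ = 10^(0.4(M₂ − M₁)) = 10^(0.4 × 13.7712) = 10^5.50848 = 3.2246 × 10^5.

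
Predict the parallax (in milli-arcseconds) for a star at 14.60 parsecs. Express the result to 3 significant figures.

68.5 mas

p = 1/d = 1/14.6 = 0.068493 arcsec.
= 0.068493 × 1000 = 68.493 mas.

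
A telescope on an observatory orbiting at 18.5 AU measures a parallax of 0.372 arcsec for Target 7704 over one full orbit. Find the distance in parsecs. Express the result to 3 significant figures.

With baseline B (in AU) and parallax p (in arcsec), d = B/p parsecs.
d = 18.5 / 0.372 = 49.731 pc.

49.7 pc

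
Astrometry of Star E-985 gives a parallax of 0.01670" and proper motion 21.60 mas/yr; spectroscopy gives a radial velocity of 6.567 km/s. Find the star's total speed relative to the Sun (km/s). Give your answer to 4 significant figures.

d = 1/p = 1/0.01670″ = 59.88 pc.
μ = 21.60 mas/yr = 0.02160 ″/yr.
v_t = 4.740 μ d = 4.740 × 0.02160 × 59.88 = 6.1308 km/s.
v = √(v_r² + v_t²) = √(6.567² + 6.1308²) = √80.7122 = 8.984 km/s.

8.984 km/s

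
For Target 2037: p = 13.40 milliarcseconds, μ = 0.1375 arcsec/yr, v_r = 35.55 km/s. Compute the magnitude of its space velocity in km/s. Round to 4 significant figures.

60.25 km/s

d = 1/p = 1/0.01340″ = 74.627 pc.
v_t = 4.740 μ d = 4.740 × 0.1375 × 74.627 = 48.638 km/s.
v = √(v_r² + v_t²) = √(35.55² + 48.638²) = √3629.46 = 60.245 km/s.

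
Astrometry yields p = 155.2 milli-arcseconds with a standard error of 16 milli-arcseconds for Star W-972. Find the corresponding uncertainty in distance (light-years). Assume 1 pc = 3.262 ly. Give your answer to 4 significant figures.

2.167 ly

d = 1/p, so σ_d = σ_p / p².
σ_d = 0.0160 / (0.1552)² = 0.0160 / 0.024087 = 0.66426 pc = 0.66426 × 3.262 ly = 2.1668 ly.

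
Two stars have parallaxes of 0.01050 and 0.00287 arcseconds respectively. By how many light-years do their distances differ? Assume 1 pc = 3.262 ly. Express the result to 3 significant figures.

d_A = 1/0.01050″ = 95.238 pc; d_B = 1/0.002870″ = 348.43 pc.
|d_B − d_A| = |348.43 − 95.238| = 253.19 pc = 253.19 × 3.262 ly = 825.91 ly.

826 ly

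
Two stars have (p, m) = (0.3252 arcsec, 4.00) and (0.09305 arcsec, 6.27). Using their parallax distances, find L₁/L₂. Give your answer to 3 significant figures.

L₁/L₂ = 0.662

d₁ = 1/p₁ = 1/0.3252″ = 3.075 pc; d₂ = 1/p₂ = 1/0.09305″ = 10.747 pc.
M₁ = m₁ − 5 log₁₀ d₁ + 5 = 4.00 − 2.4392 + 5 = 6.5608.
M₂ = 6.27 − 5.1564 + 5 = 6.1136.
L₁/L₂ = 10^(0.4(M₂ − M₁)) = 10^(0.4 × (-0.4472)) = 10^(-0.17888) = 0.6624.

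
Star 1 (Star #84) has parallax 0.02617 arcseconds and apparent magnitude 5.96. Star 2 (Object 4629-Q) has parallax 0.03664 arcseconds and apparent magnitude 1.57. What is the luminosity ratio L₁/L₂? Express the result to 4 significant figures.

d₁ = 1/p₁ = 1/0.02617″ = 38.212 pc; d₂ = 1/p₂ = 1/0.03664″ = 27.293 pc.
M₁ = m₁ − 5 log₁₀ d₁ + 5 = 5.96 − 7.9110 + 5 = 3.0490.
M₂ = 1.57 − 7.1803 + 5 = -0.6103.
L₁/L₂ = 10^(0.4(M₂ − M₁)) = 10^(0.4 × (-3.6593)) = 10^(-1.46372) = 0.034378.

L₁/L₂ = 0.03438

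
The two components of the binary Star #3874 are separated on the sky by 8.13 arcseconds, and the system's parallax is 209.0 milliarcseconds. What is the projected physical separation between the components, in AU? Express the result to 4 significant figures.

38.90 AU

d = 1/p = 1/0.2090″ = 4.7847 pc.
At distance d (pc), an angle of θ arcsec spans θ·d AU: s = 8.13 × 4.7847 = 38.9 AU.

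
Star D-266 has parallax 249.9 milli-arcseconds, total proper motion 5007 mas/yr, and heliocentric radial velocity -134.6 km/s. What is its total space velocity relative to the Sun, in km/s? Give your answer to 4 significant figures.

164.7 km/s

d = 1/p = 1/0.2499″ = 4.0016 pc.
μ = 5007 mas/yr = 5.007 ″/yr.
v_t = 4.740 μ d = 4.740 × 5.007 × 4.0016 = 94.971 km/s.
v = √(v_r² + v_t²) = √((-134.6)² + 94.971²) = √27136.7 = 164.73 km/s.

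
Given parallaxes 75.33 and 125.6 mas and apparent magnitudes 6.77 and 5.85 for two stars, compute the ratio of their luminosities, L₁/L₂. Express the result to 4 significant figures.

d₁ = 1/p₁ = 1/0.07533″ = 13.275 pc; d₂ = 1/p₂ = 1/0.1256″ = 7.9618 pc.
M₁ = m₁ − 5 log₁₀ d₁ + 5 = 6.77 − 5.6152 + 5 = 6.1548.
M₂ = 5.85 − 4.5051 + 5 = 6.3449.
L₁/L₂ = 10^(0.4(M₂ − M₁)) = 10^(0.4 × 0.1901) = 10^0.07604 = 1.1914.

L₁/L₂ = 1.191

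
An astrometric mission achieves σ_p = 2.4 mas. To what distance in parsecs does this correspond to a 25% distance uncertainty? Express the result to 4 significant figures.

σ_d/d = σ_p/p, so the condition is σ_p/p ≤ 0.25, i.e. p ≥ σ_p/0.25.
p_min = 2.4/0.25 = 9.6 mas = 0.0096 arcsec.
d_max = 1/p_min = 1/0.0096 = 104.17 pc.

104.2 pc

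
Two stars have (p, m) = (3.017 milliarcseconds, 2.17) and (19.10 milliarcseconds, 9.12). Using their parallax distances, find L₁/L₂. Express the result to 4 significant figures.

d₁ = 1/p₁ = 1/0.003017″ = 331.46 pc; d₂ = 1/p₂ = 1/0.01910″ = 52.356 pc.
M₁ = m₁ − 5 log₁₀ d₁ + 5 = 2.17 − 12.6022 + 5 = -5.4322.
M₂ = 9.12 − 8.5948 + 5 = 5.5252.
L₁/L₂ = 10^(0.4(M₂ − M₁)) = 10^(0.4 × 10.9574) = 10^4.38296 = 24152.

L₁/L₂ = 24150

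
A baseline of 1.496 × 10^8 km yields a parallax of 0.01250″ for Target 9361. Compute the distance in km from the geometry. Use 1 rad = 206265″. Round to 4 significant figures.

2.469 × 10^15 km

θ = 0.01250″ = 0.01250/206265 = 6.0602 × 10^-8 rad.
d = B/θ = (1.496 × 10^8) / (6.0602 × 10^-8) = 2.4686 × 10^15 km.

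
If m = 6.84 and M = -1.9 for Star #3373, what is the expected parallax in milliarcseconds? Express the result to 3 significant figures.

1.79 mas

m − M = 6.84 − (-1.9) = 8.74.
d = 10^((m−M)/5 + 1) = 10^2.748 = 559.76 pc.
p = 1/d = 1/559.76 = 0.0017865 arcsec = 1.7865 mas.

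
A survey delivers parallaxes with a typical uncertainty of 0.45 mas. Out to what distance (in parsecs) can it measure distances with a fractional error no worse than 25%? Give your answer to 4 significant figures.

σ_d/d = σ_p/p, so the condition is σ_p/p ≤ 0.25, i.e. p ≥ σ_p/0.25.
p_min = 0.45/0.25 = 1.8 mas = 0.0018 arcsec.
d_max = 1/p_min = 1/0.0018 = 555.56 pc.

555.6 pc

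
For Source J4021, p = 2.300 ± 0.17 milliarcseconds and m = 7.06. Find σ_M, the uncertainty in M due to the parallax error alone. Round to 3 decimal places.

σ_M = 0.161 mag

M = m − 5 log₁₀ d + 5 = m + 5 log₁₀ p + 5, so ∂M/∂p = 5/(p ln 10).
σ_M = (5/ln 10) · (σ_p/p) = 2.1715 × 0.17/2.300 = 2.1715 × 0.073913 = 0.1605.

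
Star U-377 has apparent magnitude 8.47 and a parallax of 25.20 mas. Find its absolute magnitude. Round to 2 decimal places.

d = 1/p = 1/0.02520″ = 39.683 pc.
m − M = 5 log₁₀(39.683) − 5 = 7.9930 − 5 = 2.9930.
M = m − (m − M) = 8.47 − 2.9930 = 5.48.

M = 5.48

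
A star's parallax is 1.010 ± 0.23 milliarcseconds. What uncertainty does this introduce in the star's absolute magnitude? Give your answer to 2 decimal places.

σ_M = 0.49 mag

M = m − 5 log₁₀ d + 5 = m + 5 log₁₀ p + 5, so ∂M/∂p = 5/(p ln 10).
σ_M = (5/ln 10) · (σ_p/p) = 2.1715 × 0.23/1.010 = 2.1715 × 0.22772 = 0.49449.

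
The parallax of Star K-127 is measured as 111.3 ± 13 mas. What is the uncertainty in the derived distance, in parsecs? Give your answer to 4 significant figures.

d = 1/p, so σ_d = σ_p / p².
σ_d = 0.0130 / (0.1113)² = 0.0130 / 0.012388 = 1.0494 pc.

1.049 pc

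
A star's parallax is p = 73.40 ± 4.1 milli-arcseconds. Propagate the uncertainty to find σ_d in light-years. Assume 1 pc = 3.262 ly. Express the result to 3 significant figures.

d = 1/p, so σ_d = σ_p / p².
σ_d = 0.00410 / (0.07340)² = 0.00410 / 0.0053876 = 0.76101 pc = 0.76101 × 3.262 ly = 2.4824 ly.

2.48 ly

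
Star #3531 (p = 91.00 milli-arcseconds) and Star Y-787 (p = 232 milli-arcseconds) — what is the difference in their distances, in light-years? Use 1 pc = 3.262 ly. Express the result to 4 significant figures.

21.79 ly

d_A = 1/0.09100″ = 10.989 pc; d_B = 1/0.2320″ = 4.3103 pc.
|d_B − d_A| = |4.3103 − 10.989| = 6.6787 pc = 6.6787 × 3.262 ly = 21.786 ly.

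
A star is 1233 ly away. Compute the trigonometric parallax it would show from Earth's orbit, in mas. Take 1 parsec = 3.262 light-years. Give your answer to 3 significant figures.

d = 1233 ly ÷ 3.262 = 377.99 pc.
p = 1/d = 1/377.99 = 0.0026456 arcsec.
= 0.0026456 × 1000 = 2.6456 mas.

2.65 mas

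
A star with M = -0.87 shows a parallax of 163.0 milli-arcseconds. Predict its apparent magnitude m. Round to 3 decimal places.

d = 1/p = 1/0.1630″ = 6.135 pc.
m − M = 5 log₁₀ d − 5 = 5 log₁₀(6.135) − 5 = 3.9391 − 5 = -1.0609.
m = M + (m − M) = -0.87 + (-1.0609) = -1.931.

m = -1.931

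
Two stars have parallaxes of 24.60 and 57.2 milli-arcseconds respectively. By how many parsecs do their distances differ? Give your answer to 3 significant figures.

23.2 pc

d_A = 1/0.02460″ = 40.65 pc; d_B = 1/0.05720″ = 17.483 pc.
|d_B − d_A| = |17.483 − 40.65| = 23.167 pc.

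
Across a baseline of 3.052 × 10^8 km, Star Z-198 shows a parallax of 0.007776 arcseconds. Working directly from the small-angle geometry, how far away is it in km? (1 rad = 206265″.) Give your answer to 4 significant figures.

8.096 × 10^15 km

θ = 0.007776″ = 0.007776/206265 = 3.7699 × 10^-8 rad.
d = B/θ = (3.052 × 10^8) / (3.7699 × 10^-8) = 8.0957 × 10^15 km.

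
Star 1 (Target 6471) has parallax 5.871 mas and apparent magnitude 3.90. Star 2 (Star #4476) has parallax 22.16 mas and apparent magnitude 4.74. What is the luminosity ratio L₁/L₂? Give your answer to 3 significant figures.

L₁/L₂ = 30.9

d₁ = 1/p₁ = 1/0.005871″ = 170.33 pc; d₂ = 1/p₂ = 1/0.02216″ = 45.126 pc.
M₁ = m₁ − 5 log₁₀ d₁ + 5 = 3.90 − 11.1565 + 5 = -2.2565.
M₂ = 4.74 − 8.2721 + 5 = 1.4679.
L₁/L₂ = 10^(0.4(M₂ − M₁)) = 10^(0.4 × 3.7244) = 10^1.48976 = 30.886.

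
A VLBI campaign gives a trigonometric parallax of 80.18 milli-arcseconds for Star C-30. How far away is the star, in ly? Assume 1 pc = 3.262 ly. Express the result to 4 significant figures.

40.68 ly

p = 80.18 milli-arcseconds = 0.08018 arcsec.
d = 1/p = 1/0.08018 = 12.472 pc.
In light-years: 12.472 × 3.262 = 40.684 ly.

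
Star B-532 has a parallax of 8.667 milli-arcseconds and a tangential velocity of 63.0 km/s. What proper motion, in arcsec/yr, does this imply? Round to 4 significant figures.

0.1152 arcsec/yr

d = 1/p = 1/0.008667″ = 115.38 pc.
μ = v_t / (4.74 d) = 63.0 / (4.74 × 115.38) = 63.0 / 546.9 = 0.11519 ″/yr.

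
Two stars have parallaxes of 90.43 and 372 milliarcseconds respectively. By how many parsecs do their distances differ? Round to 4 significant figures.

d_A = 1/0.09043″ = 11.058 pc; d_B = 1/0.3720″ = 2.6882 pc.
|d_B − d_A| = |2.6882 − 11.058| = 8.3698 pc.

8.370 pc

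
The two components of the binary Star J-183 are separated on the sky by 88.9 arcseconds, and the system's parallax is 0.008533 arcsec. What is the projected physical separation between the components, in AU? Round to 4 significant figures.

d = 1/p = 1/0.008533″ = 117.19 pc.
At distance d (pc), an angle of θ arcsec spans θ·d AU: s = 88.9 × 117.19 = 10418 AU.

10420 AU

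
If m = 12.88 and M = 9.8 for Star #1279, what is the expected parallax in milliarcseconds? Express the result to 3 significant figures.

m − M = 12.88 − 9.8 = 3.08.
d = 10^((m−M)/5 + 1) = 10^1.616 = 41.305 pc.
p = 1/d = 1/41.305 = 0.02421 arcsec = 24.21 mas.

24.2 mas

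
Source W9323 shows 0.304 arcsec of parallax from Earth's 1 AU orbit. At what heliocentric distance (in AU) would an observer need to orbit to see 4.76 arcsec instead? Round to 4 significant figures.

Parallax scales linearly with baseline: p ∝ B, so B = p_target / p_Earth × 1 AU.
B = 4.76 / 0.304 = 15.658 AU.

15.66 AU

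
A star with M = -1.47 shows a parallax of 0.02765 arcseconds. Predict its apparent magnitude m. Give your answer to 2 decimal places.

m = 1.32

d = 1/p = 1/0.02765″ = 36.166 pc.
m − M = 5 log₁₀ d − 5 = 5 log₁₀(36.166) − 5 = 7.7915 − 5 = 2.7915.
m = M + (m − M) = -1.47 + 2.7915 = 1.32.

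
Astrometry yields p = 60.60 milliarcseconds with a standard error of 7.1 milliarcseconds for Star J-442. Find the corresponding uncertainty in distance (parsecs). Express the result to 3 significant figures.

1.93 pc

d = 1/p, so σ_d = σ_p / p².
σ_d = 0.00710 / (0.06060)² = 0.00710 / 0.0036724 = 1.9333 pc.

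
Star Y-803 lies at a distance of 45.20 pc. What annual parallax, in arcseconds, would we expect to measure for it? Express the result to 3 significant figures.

0.0221 arcsec

p = 1/d = 1/45.2 = 0.022124 arcsec.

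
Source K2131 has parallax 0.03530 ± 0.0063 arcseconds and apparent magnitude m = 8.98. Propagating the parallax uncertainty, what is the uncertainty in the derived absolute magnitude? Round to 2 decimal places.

σ_M = 0.39 mag

M = m − 5 log₁₀ d + 5 = m + 5 log₁₀ p + 5, so ∂M/∂p = 5/(p ln 10).
σ_M = (5/ln 10) · (σ_p/p) = 2.1715 × 0.0063/0.03530 = 2.1715 × 0.17847 = 0.38755.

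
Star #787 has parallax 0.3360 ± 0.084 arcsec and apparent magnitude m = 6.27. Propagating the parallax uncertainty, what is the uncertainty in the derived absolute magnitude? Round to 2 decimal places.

σ_M = 0.54 mag

M = m − 5 log₁₀ d + 5 = m + 5 log₁₀ p + 5, so ∂M/∂p = 5/(p ln 10).
σ_M = (5/ln 10) · (σ_p/p) = 2.1715 × 0.084/0.3360 = 2.1715 × 0.25 = 0.54288.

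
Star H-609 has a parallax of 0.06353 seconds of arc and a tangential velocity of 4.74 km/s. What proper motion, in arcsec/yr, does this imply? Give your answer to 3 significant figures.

d = 1/p = 1/0.06353″ = 15.741 pc.
μ = v_t / (4.74 d) = 4.74 / (4.74 × 15.741) = 4.74 / 74.612 = 0.063529 ″/yr.

0.0635 arcsec/yr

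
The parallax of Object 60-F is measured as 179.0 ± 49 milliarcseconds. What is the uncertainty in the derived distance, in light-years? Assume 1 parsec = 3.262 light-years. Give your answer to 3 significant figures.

d = 1/p, so σ_d = σ_p / p².
σ_d = 0.0490 / (0.1790)² = 0.0490 / 0.032041 = 1.5293 pc = 1.5293 × 3.262 ly = 4.9886 ly.

4.99 ly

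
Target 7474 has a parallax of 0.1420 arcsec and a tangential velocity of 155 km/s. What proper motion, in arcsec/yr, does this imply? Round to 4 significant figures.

d = 1/p = 1/0.1420″ = 7.0423 pc.
μ = v_t / (4.74 d) = 155 / (4.74 × 7.0423) = 155 / 33.381 = 4.6434 ″/yr.

4.643 arcsec/yr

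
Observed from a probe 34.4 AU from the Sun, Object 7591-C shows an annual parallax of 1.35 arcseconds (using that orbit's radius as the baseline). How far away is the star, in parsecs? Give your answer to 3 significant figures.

With baseline B (in AU) and parallax p (in arcsec), d = B/p parsecs.
d = 34.4 / 1.35 = 25.481 pc.

25.5 pc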